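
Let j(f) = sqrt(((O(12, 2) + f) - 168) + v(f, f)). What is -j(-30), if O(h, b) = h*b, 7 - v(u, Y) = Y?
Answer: -I*sqrt(137) ≈ -11.705*I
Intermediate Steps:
v(u, Y) = 7 - Y
O(h, b) = b*h
j(f) = I*sqrt(137) (j(f) = sqrt(((2*12 + f) - 168) + (7 - f)) = sqrt(((24 + f) - 168) + (7 - f)) = sqrt((-144 + f) + (7 - f)) = sqrt(-137) = I*sqrt(137))
-j(-30) = -I*sqrt(137)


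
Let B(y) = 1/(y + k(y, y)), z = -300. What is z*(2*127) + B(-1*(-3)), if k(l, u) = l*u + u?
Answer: -1142999/15 ≈ -76200.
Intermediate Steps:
k(l, u) = u + l*u
B(y) = 1/(y + y*(1 + y))
z*(2*127) + B(-1*(-3)) = -600*127 + 1/(((-1*(-3)))*(2 - 1*(-3))) = -300*254 + 1/(3*(2 + 3)) = -76200 + (⅓)/5 = -76200 + (⅓)*(⅕) = -76200 + 1/15 = -1142999/15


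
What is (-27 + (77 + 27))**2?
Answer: 5929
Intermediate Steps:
(-27 + (77 + 27))**2 = (-27 + 104)**2 = 77**2 = 5929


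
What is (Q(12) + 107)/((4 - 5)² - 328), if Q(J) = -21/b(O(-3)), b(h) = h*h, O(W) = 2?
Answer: -407/1308 ≈ -0.31116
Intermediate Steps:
b(h) = h²
Q(J) = -21/4 (Q(J) = -21/(2²) = -21/4)
(Q(12) + 107)/((4 - 5)² - 328) = (-21/4 + 107)/((4 - 5)² - 328) = 407/(4*((-1)² - 328)) = 407/(4*(1 - 328)) = (407/4)/(-327) = (407/4)*(-1/327) = -407/1308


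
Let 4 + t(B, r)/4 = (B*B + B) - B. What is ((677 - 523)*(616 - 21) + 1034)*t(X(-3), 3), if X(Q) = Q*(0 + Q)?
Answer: 28540512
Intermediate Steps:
X(Q) = Q**2 (X(Q) = Q*Q = Q**2)
t(B, r) = -16 + 4*B**2 (t(B, r) = -16 + 4*((B*B + B) - B) = -16 + 4*((B**2 + B) - B) = -16 + 4*((B + B**2) - B) = -16 + 4*B**2)
((677 - 523)*(616 - 21) + 1034)*t(X(-3), 3) = ((677 - 523)*(616 - 21) + 1034)*(-16 + 4*((-3)**2)**2) = (154*595 + 1034)*(-16 + 4*9**2) = (91630 + 1034)*(-16 + 4*81) = 92664*(-16 + 324) = 92664*308 = 28540512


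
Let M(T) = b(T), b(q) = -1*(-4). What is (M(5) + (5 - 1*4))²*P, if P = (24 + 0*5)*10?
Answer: 6000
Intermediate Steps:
b(q) = 4
M(T) = 4
P = 240 (P = (24 + 0)*10 = 24*10 = 240)
(M(5) + (5 - 1*4))²*P = (4 + (5 - 1*4))²*240 = (4 + (5 - 4))²*240 = (4 + 1)²*240 = 5²*240 = 25*240 = 6000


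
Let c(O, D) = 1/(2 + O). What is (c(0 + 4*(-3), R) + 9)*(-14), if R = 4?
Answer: -623/5 ≈ -124.60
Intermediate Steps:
(c(0 + 4*(-3), R) + 9)*(-14) = (1/(2 + (0 + 4*(-3))) + 9)*(-14) = (1/(2 + (0 - 12)) + 9)*(-14) = (1/(2 - 12) + 9)*(-14) = (1/(-10) + 9)*(-14) = (-⅒ + 9)*(-14) = (89/10)*(-14) = -623/5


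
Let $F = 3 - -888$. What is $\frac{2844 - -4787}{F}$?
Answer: $\frac{7631}{891} \approx 8.5645$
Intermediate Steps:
$F = 891$ ($F = 3 + 888 = 891$)
$\frac{2844 - -4787}{F} = \frac{2844 - -4787}{891} = \left(2844 + 4787\right) \frac{1}{891} = 7631 \cdot \frac{1}{891} = \frac{7631}{891}$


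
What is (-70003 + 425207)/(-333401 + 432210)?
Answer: 355204/98809 ≈ 3.5949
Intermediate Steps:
(-70003 + 425207)/(-333401 + 432210) = 355204/98809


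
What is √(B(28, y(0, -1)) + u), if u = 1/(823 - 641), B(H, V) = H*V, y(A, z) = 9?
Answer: √8347430/182 ≈ 15.875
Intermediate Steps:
u = 1/182 ≈ 0.0054945
√(B(28, y(0, -1)) + u) = √(28*9 + 1/182) = √(252 + 1/182) = √(45865/182) = √8347430/182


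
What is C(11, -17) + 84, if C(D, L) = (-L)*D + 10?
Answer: 281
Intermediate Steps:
C(D, L) = 10 - D*L (C(D, L) = -D*L + 10 = 10 - D*L)
C(11, -17) + 84 = (10 - 1*11*(-17)) + 84 = (10 + 187) + 84 = 197 + 84 = 281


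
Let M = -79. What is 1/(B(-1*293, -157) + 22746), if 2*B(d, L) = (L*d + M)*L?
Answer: -1/3582131 ≈ -2.7916e-7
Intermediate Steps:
B(d, L) = L*(-79 + L*d)/2 (B(d, L) = ((L*d - 79)*L)/2 = ((-79 + L*d)*L)/2 = (L*(-79 + L*d))/2 = L*(-79 + L*d)/2)
1/(B(-1*293, -157) + 22746) = 1/((1/2)*(-157)*(-79 - (-157)*293) + 22746) = 1/((1/2)*(-157)*(-79 - 157*(-293)) + 22746) = 1/((1/2)*(-157)*(-79 + 46001) + 22746) = 1/((1/2)*(-157)*45922 + 22746) = 1/(-3604877 + 22746) = 1/(-3582131) = -1/3582131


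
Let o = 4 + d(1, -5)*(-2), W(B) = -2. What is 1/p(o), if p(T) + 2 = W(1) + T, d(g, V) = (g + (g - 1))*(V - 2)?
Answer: 1/14 ≈ 0.071429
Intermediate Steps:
d(g, V) = (-1 + 2*g)*(-2 + V) (d(g, V) = (g + (-1 + g))*(-2 + V) = (-1 + 2*g)*(-2 + V))
o = 18 (o = 4 + (2 - 1*(-5) - 4*1 + 2*(-5)*1)*(-2) = 4 + (2 + 5 - 4 - 10)*(-2) = 4 - 7*(-2) = 4 + 14 = 18)
p(T) = -4 + T (p(T) = -2 + (-2 + T) = -4 + T)
1/p(o) = 1/(-4 + 18) = 1/14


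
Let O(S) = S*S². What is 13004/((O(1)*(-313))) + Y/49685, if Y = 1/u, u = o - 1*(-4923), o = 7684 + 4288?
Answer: -10915922686987/262740987475 ≈ -41.546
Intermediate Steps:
O(S) = S³
o = 11972
u = 16895 (u = 11972 - 1*(-4923) = 11972 + 4923 = 16895)
Y = 1/16895 ≈ 5.9189e-5
13004/((O(1)*(-313))) + Y/49685 = 13004/((1³*(-313))) + (1/16895)/49685 = 13004/((1*(-313))) + (1/16895)*(1/49685) = 13004/(-313) + 1/839428075 = 13004*(-1/313) + 1/839428075 = -13004/313 + 1/839428075 = -10915922686987/262740987475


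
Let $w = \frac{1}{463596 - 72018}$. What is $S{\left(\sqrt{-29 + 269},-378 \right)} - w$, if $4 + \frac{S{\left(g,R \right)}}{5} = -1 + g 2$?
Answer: $- \frac{9789451}{391578} + 40 \sqrt{15} \approx 129.92$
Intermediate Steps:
$w = \frac{1}{391578} \approx 2.5538 \cdot 10^{-6}$
$S{\left(g,R \right)} = -25 + 10 g$ ($S{\left(g,R \right)} = -20 + 5 \left(-1 + g 2\right) = -20 + 5 \left(-1 + 2 g\right) = -20 + \left(-5 + 10 g\right) = -25 + 10 g$)
$S{\left(\sqrt{-29 + 269},-378 \right)} - w = \left(-25 + 10 \sqrt{-29 + 269}\right) - \frac{1}{391578} = \left(-25 + 10 \sqrt{240}\right) - \frac{1}{391578} = \left(-25 + 10 \cdot 4 \sqrt{15}\right) - \frac{1}{391578} = \left(-25 + 40 \sqrt{15}\right) - \frac{1}{391578} = - \frac{9789451}{391578} + 40 \sqrt{15}$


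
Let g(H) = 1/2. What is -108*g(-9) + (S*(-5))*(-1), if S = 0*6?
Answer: -54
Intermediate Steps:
g(H) = 1/2
S = 0
-108*g(-9) + (S*(-5))*(-1) = -108*1/2 + (0*(-5))*(-1) = -54 + 0*(-1) = -54 + 0 = -54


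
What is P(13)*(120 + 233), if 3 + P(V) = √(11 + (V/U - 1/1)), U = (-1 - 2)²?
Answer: -1059 + 353*√103/3 ≈ 135.19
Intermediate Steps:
U = 9 (U = (-3)² = 9)
P(V) = -3 + √(10 + V/9) (P(V) = -3 + √(11 + (V/9 - 1/1)) = -3 + √(11 + (V*(⅑) - 1*1)) = -3 + √(11 + (V/9 - 1)) = -3 + √(11 + (-1 + V/9)) = -3 + √(10 + V/9))
P(13)*(120 + 233) = (-3 + √(90 + 13)/3)*(120 + 233) = (-3 + √103/3)*353 = -1059 + 353*√103/3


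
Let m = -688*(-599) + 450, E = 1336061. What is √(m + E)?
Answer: √1748623 ≈ 1322.4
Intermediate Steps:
m = 412562 (m = 412112 + 450 = 412562)
√(m + E) = √(412562 + 1336061) = √1748623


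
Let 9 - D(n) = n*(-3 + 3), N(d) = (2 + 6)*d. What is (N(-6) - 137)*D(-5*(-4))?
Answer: -1665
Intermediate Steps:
N(d) = 8*d
D(n) = 9 (D(n) = 9 - n*(-3 + 3) = 9 - n*0 = 9 - 1*0 = 9 + 0 = 9)
(N(-6) - 137)*D(-5*(-4)) = (8*(-6) - 137)*9 = (-48 - 137)*9 = -185*9 = -1665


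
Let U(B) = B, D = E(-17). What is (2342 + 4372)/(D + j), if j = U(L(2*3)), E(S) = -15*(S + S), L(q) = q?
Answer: 1119/86 ≈ 13.012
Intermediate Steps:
E(S) = -30*S
D = 510 (D = -30*(-17) = 510)
j = 6 (j = 2*3 = 6)
(2342 + 4372)/(D + j) = (2342 + 4372)/(510 + 6) = 6714/516 = 6714*(1/516) = 1119/86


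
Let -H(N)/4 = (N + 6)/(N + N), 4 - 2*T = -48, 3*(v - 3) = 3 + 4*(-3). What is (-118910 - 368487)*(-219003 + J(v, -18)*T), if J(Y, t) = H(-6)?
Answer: 106741405191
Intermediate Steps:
v = 0 (v = 3 + (3 + 4*(-3))/3 = 3 + (3 - 12)/3 = 3 + (1/3)*(-9) = 3 - 3 = 0)
T = 26 (T = 2 - 1/2*(-48) = 2 + 24 = 26)
H(N) = -2*(6 + N)/N (H(N) = -4*(N + 6)/(N + N) = -4*(6 + N)/(2*N) = -4*(6 + N)*1/(2*N) = -2*(6 + N)/N)
J(Y, t) = 0 (J(Y, t) = -2 - 12/(-6) = -2 - 12*(-1/6) = -2 + 2 = 0)
(-118910 - 368487)*(-219003 + J(v, -18)*T) = (-118910 - 368487)*(-219003 + 0*26) = -487397*(-219003 + 0) = -487397*(-219003) = 106741405191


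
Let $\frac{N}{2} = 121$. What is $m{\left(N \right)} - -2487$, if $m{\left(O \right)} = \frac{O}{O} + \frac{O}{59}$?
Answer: $\frac{147034}{59} \approx 2492.1$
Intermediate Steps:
$N = 242$ ($N = 2 \cdot 121 = 242$)
$m{\left(O \right)} = 1 + \frac{O}{59}$ ($m{\left(O \right)} = 1 + O \frac{1}{59} = 1 + \frac{O}{59}$)
$m{\left(N \right)} - -2487 = \left(1 + \frac{1}{59} \cdot 242\right) - -2487 = \left(1 + \frac{242}{59}\right) + 2487 = \frac{301}{59} + 2487 = \frac{147034}{59}$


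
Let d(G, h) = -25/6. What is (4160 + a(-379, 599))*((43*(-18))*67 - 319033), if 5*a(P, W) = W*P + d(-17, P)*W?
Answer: 464467170191/30 ≈ 1.5482e+10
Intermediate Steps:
d(G, h) = -25/6 (d(G, h) = -25*1/6 = -25/6)
a(P, W) = -5*W/6 + P*W/5 (a(P, W) = (W*P - 25*W/6)/5 = (P*W - 25*W/6)/5 = (-25*W/6 + P*W)/5 = -5*W/6 + P*W/5)
(4160 + a(-379, 599))*((43*(-18))*67 - 319033) = (4160 + (1/30)*599*(-25 + 6*(-379)))*((43*(-18))*67 - 319033) = (4160 + (1/30)*599*(-25 - 2274))*(-774*67 - 319033) = (4160 + (1/30)*599*(-2299))*(-51858 - 319033) = (4160 - 1377101/30)*(-370891) = -1252301/30*(-370891) = 464467170191/30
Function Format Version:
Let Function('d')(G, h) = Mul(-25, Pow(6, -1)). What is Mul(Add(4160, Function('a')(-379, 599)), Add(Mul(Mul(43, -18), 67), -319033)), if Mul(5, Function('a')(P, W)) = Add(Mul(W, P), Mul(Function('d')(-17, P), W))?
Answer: Rational(464467170191, 30) ≈ 1.5482e+10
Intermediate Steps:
Function('d')(G, h) = Rational(-25, 6) (Function('d')(G, h) = Mul(-25, Rational(1, 6)) = Rational(-25, 6))
Function('a')(P, W) = Add(Mul(Rational(-5, 6), W), Mul(Rational(1, 5), P, W)) (Function('a')(P, W) = Mul(Rational(1, 5), Add(Mul(W, P), Mul(Rational(-25, 6), W))) = Mul(Rational(1, 5), Add(Mul(P, W), Mul(Rational(-25, 6), W))) = Mul(Rational(1, 5), Add(Mul(Rational(-25, 6), W), Mul(P, W))) = Add(Mul(Rational(-5, 6), W), Mul(Rational(1, 5), P, W)))
Mul(Add(4160, Function('a')(-379, 599)), Add(Mul(Mul(43, -18), 67), -319033)) = Mul(Add(4160, Mul(Rational(1, 30), 599, Add(-25, Mul(6, -379)))), Add(Mul(Mul(43, -18), 67), -319033)) = Mul(Add(4160, Mul(Rational(1, 30), 599, Add(-25, -2274))), Add(Mul(-774, 67), -319033)) = Mul(Add(4160, Mul(Rational(1, 30), 599, -2299)), Add(-51858, -319033)) = Mul(Add(4160, Rational(-1377101, 30)), -370891) = Mul(Rational(-1252301, 30), -370891) = Rational(464467170191, 30)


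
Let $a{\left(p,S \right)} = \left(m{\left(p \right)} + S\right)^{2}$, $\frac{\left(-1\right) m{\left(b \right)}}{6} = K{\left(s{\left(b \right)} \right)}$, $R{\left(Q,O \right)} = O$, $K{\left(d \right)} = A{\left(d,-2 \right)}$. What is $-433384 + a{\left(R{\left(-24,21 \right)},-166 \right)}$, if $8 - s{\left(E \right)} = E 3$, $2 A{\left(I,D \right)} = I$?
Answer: $-433383$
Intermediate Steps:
$A{\left(I,D \right)} = \frac{I}{2}$
$s{\left(E \right)} = 8 - 3 E$ ($s{\left(E \right)} = 8 - E 3 = 8 - 3 E$)
$K{\left(d \right)} = \frac{d}{2}$
$m{\left(b \right)} = -24 + 9 b$ ($m{\left(b \right)} = - 6 \frac{8 - 3 b}{2} = - 6 \left(4 - \frac{3 b}{2}\right) = -24 + 9 b$)
$a{\left(p,S \right)} = \left(-24 + S + 9 p\right)^{2}$ ($a{\left(p,S \right)} = \left(\left(-24 + 9 p\right) + S\right)^{2} = \left(-24 + S + 9 p\right)^{2}$)
$-433384 + a{\left(R{\left(-24,21 \right)},-166 \right)} = -433384 + \left(-24 - 166 + 9 \cdot 21\right)^{2} = -433384 + \left(-24 - 166 + 189\right)^{2} = -433384 + \left(-1\right)^{2} = -433384 + 1 = -433383$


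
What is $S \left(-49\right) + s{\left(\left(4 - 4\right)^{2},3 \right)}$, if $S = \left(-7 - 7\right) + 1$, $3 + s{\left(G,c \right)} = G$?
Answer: $634$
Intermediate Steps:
$s{\left(G,c \right)} = -3 + G$
$S = -13$ ($S = -14 + 1 = -13$)
$S \left(-49\right) + s{\left(\left(4 - 4\right)^{2},3 \right)} = \left(-13\right) \left(-49\right) - \left(3 - \left(4 - 4\right)^{2}\right) = 637 - \left(3 - 0^{2}\right) = 637 + \left(-3 + 0\right) = 637 - 3 = 634$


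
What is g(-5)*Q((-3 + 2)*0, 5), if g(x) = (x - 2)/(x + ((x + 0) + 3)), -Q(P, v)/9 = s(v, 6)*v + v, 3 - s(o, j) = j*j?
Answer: 1440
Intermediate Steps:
s(o, j) = 3 - j**2 (s(o, j) = 3 - j*j = 3 - j**2)
Q(P, v) = 288*v (Q(P, v) = -9*((3 - 1*6**2)*v + v) = -9*((3 - 1*36)*v + v) = -9*((3 - 36)*v + v) = -9*(-33*v + v) = -(-288)*v = 288*v)
g(x) = (-2 + x)/(3 + 2*x) (g(x) = (-2 + x)/(x + (x + 3)) = (-2 + x)/(x + (3 + x)) = (-2 + x)/(3 + 2*x))
g(-5)*Q((-3 + 2)*0, 5) = ((-2 - 5)/(3 + 2*(-5)))*(288*5) = (-7/(3 - 10))*1440 = (-7/(-7))*1440 = -1/7*(-7)*1440 = 1*1440 = 1440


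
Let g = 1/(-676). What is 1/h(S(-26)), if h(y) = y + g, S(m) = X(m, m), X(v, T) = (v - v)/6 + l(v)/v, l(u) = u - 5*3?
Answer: 676/1065 ≈ 0.63474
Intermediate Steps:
l(u) = -15 + u (l(u) = u - 15 = -15 + u)
g = -1/676 ≈ -0.0014793
X(v, T) = (-15 + v)/v (X(v, T) = (v - v)/6 + (-15 + v)/v = 0*(⅙) + (-15 + v)/v = 0 + (-15 + v)/v = (-15 + v)/v)
S(m) = (-15 + m)/m
h(y) = -1/676 + y (h(y) = y - 1/676 = -1/676 + y)
1/h(S(-26)) = 1/(-1/676 + (-15 - 26)/(-26)) = 1/(-1/676 - 1/26*(-41)) = 1/(-1/676 + 41/26) = 1/(1065/676) = 676/1065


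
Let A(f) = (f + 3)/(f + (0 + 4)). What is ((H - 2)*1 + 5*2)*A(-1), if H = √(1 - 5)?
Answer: 16/3 + 4*I/3 ≈ 5.3333 + 1.3333*I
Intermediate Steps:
A(f) = (3 + f)/(4 + f) (A(f) = (3 + f)/(f + 4) = (3 + f)/(4 + f))
H = 2*I (H = √(-4) = 2*I ≈ 2.0*I)
((H - 2)*1 + 5*2)*A(-1) = ((2*I - 2)*1 + 5*2)*((3 - 1)/(4 - 1)) = ((-2 + 2*I)*1 + 10)*(2/3) = ((-2 + 2*I) + 10)*((⅓)*2) = (8 + 2*I)*(⅔) = 16/3 + 4*I/3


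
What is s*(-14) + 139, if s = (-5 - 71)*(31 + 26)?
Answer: 60787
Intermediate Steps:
s = -4332 (s = -76*57 = -4332)
s*(-14) + 139 = -4332*(-14) + 139 = 60648 + 139 = 60787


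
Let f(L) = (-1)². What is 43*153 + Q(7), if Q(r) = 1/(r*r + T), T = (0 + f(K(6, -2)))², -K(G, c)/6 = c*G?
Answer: 328951/50 ≈ 6579.0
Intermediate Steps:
K(G, c) = -6*G*c (K(G, c) = -6*c*G = -6*G*c)
f(L) = 1
T = 1 (T = (0 + 1)² = 1² = 1)
Q(r) = 1/(1 + r²) (Q(r) = 1/(r*r + 1) = 1/(r² + 1) = 1/(1 + r²))
43*153 + Q(7) = 43*153 + 1/(1 + 7²) = 6579 + 1/(1 + 49) = 6579 + 1/50 = 328951/50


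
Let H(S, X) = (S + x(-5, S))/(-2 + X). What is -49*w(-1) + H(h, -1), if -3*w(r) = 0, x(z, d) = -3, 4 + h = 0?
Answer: 7/3 ≈ 2.3333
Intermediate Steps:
h = -4 (h = -4 + 0 = -4)
w(r) = 0 (w(r) = -⅓*0 = 0)
H(S, X) = (-3 + S)/(-2 + X) (H(S, X) = (S - 3)/(-2 + X) = (-3 + S)/(-2 + X))
-49*w(-1) + H(h, -1) = -49*0 + (-3 - 4)/(-2 - 1) = 0 - 7/(-3) = 0 - ⅓*(-7) = 0 + 7/3 = 7/3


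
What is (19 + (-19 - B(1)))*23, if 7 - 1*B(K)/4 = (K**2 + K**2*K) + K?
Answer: -368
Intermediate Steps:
B(K) = 28 - 4*K - 4*K**2 - 4*K**3 (B(K) = 28 - 4*((K**2 + K**2*K) + K) = 28 - 4*((K**2 + K**3) + K) = 28 - 4*(K + K**2 + K**3) = 28 + (-4*K - 4*K**2 - 4*K**3) = 28 - 4*K - 4*K**2 - 4*K**3)
(19 + (-19 - B(1)))*23 = (19 + (-19 - (28 - 4*1 - 4*1**2 - 4*1**3)))*23 = (19 + (-19 - (28 - 4 - 4*1 - 4*1)))*23 = (19 + (-19 - (28 - 4 - 4 - 4)))*23 = (19 + (-19 - 1*16))*23 = (19 + (-19 - 16))*23 = (19 - 35)*23 = -16*23 = -368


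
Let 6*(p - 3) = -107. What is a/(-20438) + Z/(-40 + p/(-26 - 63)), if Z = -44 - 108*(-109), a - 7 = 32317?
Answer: -722953310/2442341 ≈ -296.01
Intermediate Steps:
a = 32324 (a = 7 + 32317 = 32324)
p = -89/6 (p = 3 + (⅙)*(-107) = 3 - 107/6 = -89/6 ≈ -14.833)
Z = 11728 (Z = -44 + 11772 = 11728)
a/(-20438) + Z/(-40 + p/(-26 - 63)) = 32324/(-20438) + 11728/(-40 - 89/6/(-26 - 63)) = 32324*(-1/20438) + 11728/(-40 - 89/6/(-89)) = -16162/10219 + 11728/(-40 - 1/89*(-89/6)) = -16162/10219 + 11728/(-40 + ⅙) = -16162/10219 + 11728/(-239/6) = -16162/10219 + 11728*(-6/239) = -16162/10219 - 70368/239 = -722953310/2442341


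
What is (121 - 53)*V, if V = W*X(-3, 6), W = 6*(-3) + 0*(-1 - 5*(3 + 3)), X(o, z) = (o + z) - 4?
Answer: 1224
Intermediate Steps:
X(o, z) = -4 + o + z
W = -18 (W = -18 + 0*(-1 - 5*6) = -18 + 0*(-1 - 30) = -18 + 0*(-31) = -18 + 0 = -18)
V = 18 (V = -18*(-4 - 3 + 6) = -18*(-1) = 18)
(121 - 53)*V = (121 - 53)*18 = 68*18 = 1224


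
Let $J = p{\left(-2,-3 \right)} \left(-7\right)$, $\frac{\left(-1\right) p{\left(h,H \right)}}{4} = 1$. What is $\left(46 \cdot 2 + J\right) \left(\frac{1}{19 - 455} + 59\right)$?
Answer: $\frac{771690}{109} \approx 7079.7$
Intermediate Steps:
$p{\left(h,H \right)} = -4$ ($p{\left(h,H \right)} = \left(-4\right) 1 = -4$)
$J = 28$ ($J = \left(-4\right) \left(-7\right) = 28$)
$\left(46 \cdot 2 + J\right) \left(\frac{1}{19 - 455} + 59\right) = \left(46 \cdot 2 + 28\right) \left(\frac{1}{19 - 455} + 59\right) = \left(92 + 28\right) \left(\frac{1}{-436} + 59\right) = 120 \left(- \frac{1}{436} + 59\right) = 120 \cdot \frac{25723}{436} = \frac{771690}{109}$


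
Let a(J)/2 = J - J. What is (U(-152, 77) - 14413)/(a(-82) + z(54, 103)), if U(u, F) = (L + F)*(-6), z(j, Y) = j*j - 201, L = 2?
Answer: -14887/2715 ≈ -5.4832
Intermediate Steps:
z(j, Y) = -201 + j² (z(j, Y) = j² - 201 = -201 + j²)
U(u, F) = -12 - 6*F (U(u, F) = (2 + F)*(-6) = -12 - 6*F)
a(J) = 0 (a(J) = 2*(J - J) = 2*0 = 0)
(U(-152, 77) - 14413)/(a(-82) + z(54, 103)) = ((-12 - 6*77) - 14413)/(0 + (-201 + 54²)) = ((-12 - 462) - 14413)/(0 + (-201 + 2916)) = (-474 - 14413)/(0 + 2715) = -14887/2715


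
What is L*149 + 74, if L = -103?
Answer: -15273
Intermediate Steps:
L*149 + 74 = -103*149 + 74 = -15347 + 74 = -15273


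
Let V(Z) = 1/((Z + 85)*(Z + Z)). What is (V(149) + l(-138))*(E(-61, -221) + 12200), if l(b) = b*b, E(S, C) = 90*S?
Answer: 4455360181195/34866 ≈ 1.2779e+8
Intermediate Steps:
l(b) = b**2
V(Z) = 1/(2*Z*(85 + Z)) (V(Z) = 1/((85 + Z)*(2*Z)) = 1/(2*Z*(85 + Z)))
(V(149) + l(-138))*(E(-61, -221) + 12200) = ((1/2)/(149*(85 + 149)) + (-138)**2)*(90*(-61) + 12200) = ((1/2)*(1/149)/234 + 19044)*(-5490 + 12200) = ((1/2)*(1/149)*(1/234) + 19044)*6710 = (1/69732 + 19044)*6710 = (1327976209/69732)*6710 = 4455360181195/34866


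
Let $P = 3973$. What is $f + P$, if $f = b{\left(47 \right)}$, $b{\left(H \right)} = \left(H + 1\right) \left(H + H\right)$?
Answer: $8485$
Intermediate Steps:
$b{\left(H \right)} = 2 H \left(1 + H\right)$ ($b{\left(H \right)} = \left(1 + H\right) 2 H = 2 H \left(1 + H\right)$)
$f = 4512$ ($f = 2 \cdot 47 \left(1 + 47\right) = 2 \cdot 47 \cdot 48 = 4512$)
$f + P = 4512 + 3973 = 8485$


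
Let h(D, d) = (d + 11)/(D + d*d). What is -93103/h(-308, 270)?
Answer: -6758532976/281 ≈ -2.4052e+7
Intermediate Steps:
h(D, d) = (11 + d)/(D + d²)
-93103/h(-308, 270) = -93103*(-308 + 270²)/(11 + 270) = -93103/(281/(-308 + 72900)) = -93103/(281/72592) = -93103/((1/72592)*281) = -93103/281/72592 = -93103*72592/281 = -6758532976/281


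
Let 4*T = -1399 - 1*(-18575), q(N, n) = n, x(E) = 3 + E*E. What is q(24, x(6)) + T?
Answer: 4333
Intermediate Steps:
x(E) = 3 + E**2
T = 4294 (T = (-1399 - 1*(-18575))/4 = (-1399 + 18575)/4 = (1/4)*17176 = 4294)
q(24, x(6)) + T = (3 + 6**2) + 4294 = (3 + 36) + 4294 = 39 + 4294 = 4333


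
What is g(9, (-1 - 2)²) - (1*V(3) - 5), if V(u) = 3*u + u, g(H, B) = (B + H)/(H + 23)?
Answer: -103/16 ≈ -6.4375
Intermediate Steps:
g(H, B) = (B + H)/(23 + H)
V(u) = 4*u
g(9, (-1 - 2)²) - (1*V(3) - 5) = ((-1 - 2)² + 9)/(23 + 9) - (1*(4*3) - 5) = ((-3)² + 9)/32 - (1*12 - 5) = (9 + 9)/32 - (12 - 5) = (1/32)*18 - 1*7 = 9/16 - 7 = -103/16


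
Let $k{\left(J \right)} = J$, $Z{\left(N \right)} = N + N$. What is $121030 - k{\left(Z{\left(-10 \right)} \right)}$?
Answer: $121050$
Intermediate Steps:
$Z{\left(N \right)} = 2 N$
$121030 - k{\left(Z{\left(-10 \right)} \right)} = 121030 - 2 \left(-10\right) = 121030 - -20 = 121030 + 20 = 121050$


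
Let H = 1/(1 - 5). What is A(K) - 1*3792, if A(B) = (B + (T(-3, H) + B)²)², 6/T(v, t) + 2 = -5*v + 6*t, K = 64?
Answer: 4999135719472/279841 ≈ 1.7864e+7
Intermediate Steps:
H = -¼ (H = 1/(-4) = -¼ ≈ -0.25000)
T(v, t) = 6/(-2 - 5*v + 6*t) (T(v, t) = 6/(-2 + (-5*v + 6*t)) = 6/(-2 - 5*v + 6*t))
A(B) = (B + (12/23 + B)²)² (A(B) = (B + (6/(-2 - 5*(-3) + 6*(-¼)) + B)²)² = (B + (6/(-2 + 15 - 3/2) + B)²)² = (B + (6/(23/2) + B)²)² = (B + (6*(2/23) + B)²)² = (B + (12/23 + B)²)²)
A(K) - 1*3792 = ((12 + 23*64)² + 529*64)²/279841 - 1*3792 = ((12 + 1472)² + 33856)²/279841 - 3792 = (1484² + 33856)²/279841 - 3792 = (2202256 + 33856)²/279841 - 3792 = (1/279841)*2236112² - 3792 = (1/279841)*5000196876544 - 3792 = 5000196876544/279841 - 3792 = 4999135719472/279841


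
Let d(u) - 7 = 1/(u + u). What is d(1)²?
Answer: 225/4 ≈ 56.250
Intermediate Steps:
d(u) = 7 + 1/(2*u) (d(u) = 7 + 1/(u + u) = 7 + 1/(2*u))
d(1)² = (7 + (½)/1)² = (7 + (½)*1)² = (7 + ½)² = (15/2)² = 225/4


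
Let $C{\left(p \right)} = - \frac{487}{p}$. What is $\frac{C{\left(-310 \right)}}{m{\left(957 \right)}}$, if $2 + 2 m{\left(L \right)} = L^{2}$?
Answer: $\frac{487}{141956285} \approx 3.4306 \cdot 10^{-6}$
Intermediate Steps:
$m{\left(L \right)} = -1 + \frac{L^{2}}{2}$
$\frac{C{\left(-310 \right)}}{m{\left(957 \right)}} = \frac{\left(-487\right) \frac{1}{-310}}{-1 + \frac{957^{2}}{2}} = \frac{\left(-487\right) \left(- \frac{1}{310}\right)}{-1 + \frac{1}{2} \cdot 915849} = \frac{487}{310 \left(-1 + \frac{915849}{2}\right)} = \frac{487}{310 \cdot \frac{915847}{2}} = \frac{487}{310} \cdot \frac{2}{915847} = \frac{487}{141956285}$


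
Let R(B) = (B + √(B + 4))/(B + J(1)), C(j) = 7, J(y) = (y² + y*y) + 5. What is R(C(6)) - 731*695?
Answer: -1016089/2 + √11/14 ≈ -5.0804e+5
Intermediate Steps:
J(y) = 5 + 2*y² (J(y) = (y² + y²) + 5 = 2*y² + 5 = 5 + 2*y²)
R(B) = (B + √(4 + B))/(7 + B) (R(B) = (B + √(B + 4))/(B + (5 + 2*1²)) = (B + √(4 + B))/(B + (5 + 2*1)) = (B + √(4 + B))/(B + (5 + 2)) = (B + √(4 + B))/(B + 7) = (B + √(4 + B))/(7 + B))
R(C(6)) - 731*695 = (7 + √(4 + 7))/(7 + 7) - 731*695 = (7 + √11)/14 - 508045 = (½ + √11/14) - 508045 = -1016089/2 + √11/14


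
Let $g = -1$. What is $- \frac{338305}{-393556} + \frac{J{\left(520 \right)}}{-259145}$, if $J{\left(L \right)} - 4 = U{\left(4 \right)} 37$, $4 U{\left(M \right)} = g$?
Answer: $\frac{43836057697}{50994034810} \approx 0.85963$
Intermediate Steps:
$U{\left(M \right)} = - \frac{1}{4}$ ($U{\left(M \right)} = \frac{1}{4} \left(-1\right) = - \frac{1}{4}$)
$J{\left(L \right)} = - \frac{21}{4}$ ($J{\left(L \right)} = 4 - \frac{37}{4} = - \frac{21}{4}$)
$- \frac{338305}{-393556} + \frac{J{\left(520 \right)}}{-259145} = - \frac{338305}{-393556} - \frac{21}{4 \left(-259145\right)} = \left(-338305\right) \left(- \frac{1}{393556}\right) - - \frac{21}{1036580} = \frac{338305}{393556} + \frac{21}{1036580} = \frac{43836057697}{50994034810}$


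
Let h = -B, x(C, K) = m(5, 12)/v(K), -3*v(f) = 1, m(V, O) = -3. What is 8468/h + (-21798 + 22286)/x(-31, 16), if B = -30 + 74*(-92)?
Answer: 1706578/30771 ≈ 55.461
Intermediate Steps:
v(f) = -⅓ (v(f) = -⅓*1 = -⅓)
B = -6838 (B = -30 - 6808 = -6838)
x(C, K) = 9 (x(C, K) = -3/(-⅓) = -3*(-3) = 9)
h = 6838 (h = -1*(-6838) = 6838)
8468/h + (-21798 + 22286)/x(-31, 16) = 8468/6838 + (-21798 + 22286)/9 = 8468*(1/6838) + 488*(⅑) = 4234/3419 + 488/9 = 1706578/30771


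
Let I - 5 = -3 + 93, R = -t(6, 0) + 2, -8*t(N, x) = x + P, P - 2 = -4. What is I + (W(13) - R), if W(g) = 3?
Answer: 385/4 ≈ 96.250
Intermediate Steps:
P = -2 (P = 2 - 4 = -2)
t(N, x) = 1/4 - x/8 (t(N, x) = -(x - 2)/8 = -(-2 + x)/8 = 1/4 - x/8)
R = 7/4 (R = -(1/4 - 1/8*0) + 2 = -(1/4 + 0) + 2 = -1*1/4 + 2 = -1/4 + 2 = 7/4 ≈ 1.7500)
I = 95 (I = 5 + (-3 + 93) = 5 + 90 = 95)
I + (W(13) - R) = 95 + (3 - 1*7/4) = 95 + (3 - 7/4) = 95 + 5/4 = 385/4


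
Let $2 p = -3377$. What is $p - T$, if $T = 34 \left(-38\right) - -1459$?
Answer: $- \frac{3711}{2} \approx -1855.5$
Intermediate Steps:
$p = - \frac{3377}{2}$ ($p = \frac{1}{2} \left(-3377\right) = - \frac{3377}{2} \approx -1688.5$)
$T = 167$ ($T = -1292 + 1459 = 167$)
$p - T = - \frac{3377}{2} - 167 = - \frac{3711}{2}$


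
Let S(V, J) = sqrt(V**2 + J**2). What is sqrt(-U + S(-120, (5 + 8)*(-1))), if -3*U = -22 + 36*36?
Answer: sqrt(3822 + 9*sqrt(14569))/3 ≈ 23.353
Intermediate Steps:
U = -1274/3 (U = -(-22 + 36*36)/3 = -(-22 + 1296)/3 = -1/3*1274 = -1274/3 ≈ -424.67)
S(V, J) = sqrt(J**2 + V**2)
sqrt(-U + S(-120, (5 + 8)*(-1))) = sqrt(-1*(-1274/3) + sqrt(((5 + 8)*(-1))**2 + (-120)**2)) = sqrt(1274/3 + sqrt((13*(-1))**2 + 14400)) = sqrt(1274/3 + sqrt((-13)**2 + 14400)) = sqrt(1274/3 + sqrt(169 + 14400)) = sqrt(1274/3 + sqrt(14569))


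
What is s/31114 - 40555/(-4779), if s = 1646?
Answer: 634847252/74346903 ≈ 8.5390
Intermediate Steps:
s/31114 - 40555/(-4779) = 1646/31114 - 40555/(-4779) = 1646*(1/31114) - 40555*(-1/4779) = 823/15557 + 40555/4779 = 634847252/74346903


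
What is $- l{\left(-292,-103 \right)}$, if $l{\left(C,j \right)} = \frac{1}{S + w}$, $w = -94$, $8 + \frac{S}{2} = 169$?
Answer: $- \frac{1}{228} \approx -0.004386$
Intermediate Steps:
$S = 322$ ($S = -16 + 2 \cdot 169 = -16 + 338 = 322$)
$l{\left(C,j \right)} = \frac{1}{228}$ ($l{\left(C,j \right)} = \frac{1}{322 - 94} = \frac{1}{228}$)
$- l{\left(-292,-103 \right)} = \left(-1\right) \frac{1}{228} = - \frac{1}{228}$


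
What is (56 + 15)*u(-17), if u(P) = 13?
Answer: 923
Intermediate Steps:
(56 + 15)*u(-17) = (56 + 15)*13 = 71*13 = 923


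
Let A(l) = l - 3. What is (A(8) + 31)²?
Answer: 1296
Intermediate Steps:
A(l) = -3 + l
(A(8) + 31)² = ((-3 + 8) + 31)² = (5 + 31)² = 36² = 1296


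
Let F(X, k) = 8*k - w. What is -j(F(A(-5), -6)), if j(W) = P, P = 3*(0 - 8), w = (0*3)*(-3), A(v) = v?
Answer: 24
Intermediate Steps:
w = 0 (w = 0*(-3) = 0)
F(X, k) = 8*k (F(X, k) = 8*k - 1*0 = 8*k + 0 = 8*k)
P = -24 (P = 3*(-8) = -24)
j(W) = -24
-j(F(A(-5), -6)) = -1*(-24) = 24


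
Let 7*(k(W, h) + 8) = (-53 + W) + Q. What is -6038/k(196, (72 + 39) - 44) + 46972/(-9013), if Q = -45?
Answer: -27351163/27039 ≈ -1011.5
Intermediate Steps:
k(W, h) = -22 + W/7 (k(W, h) = -8 + ((-53 + W) - 45)/7 = -8 + (-98 + W)/7 = -8 + (-14 + W/7) = -22 + W/7)
-6038/k(196, (72 + 39) - 44) + 46972/(-9013) = -6038/(-22 + (⅐)*196) + 46972/(-9013) = -6038/(-22 + 28) + 46972*(-1/9013) = -6038/6 - 46972/9013 = -6038*⅙ - 46972/9013 = -3019/3 - 46972/9013 = -27351163/27039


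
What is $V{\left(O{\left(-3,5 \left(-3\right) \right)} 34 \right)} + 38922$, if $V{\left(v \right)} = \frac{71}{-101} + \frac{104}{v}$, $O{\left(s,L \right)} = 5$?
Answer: $\frac{334144587}{8585} \approx 38922.0$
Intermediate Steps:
$V{\left(v \right)} = - \frac{71}{101} + \frac{104}{v}$ ($V{\left(v \right)} = 71 \left(- \frac{1}{101}\right) + \frac{104}{v} = - \frac{71}{101} + \frac{104}{v}$)
$V{\left(O{\left(-3,5 \left(-3\right) \right)} 34 \right)} + 38922 = \left(- \frac{71}{101} + \frac{104}{5 \cdot 34}\right) + 38922 = \left(- \frac{71}{101} + \frac{104}{170}\right) + 38922 = \left(- \frac{71}{101} + 104 \cdot \frac{1}{170}\right) + 38922 = \left(- \frac{71}{101} + \frac{52}{85}\right) + 38922 = - \frac{783}{8585} + 38922 = \frac{334144587}{8585}$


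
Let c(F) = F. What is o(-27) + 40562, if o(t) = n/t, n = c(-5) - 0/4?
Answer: 1095179/27 ≈ 40562.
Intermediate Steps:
n = -5 (n = -5 - 0/4 = -5 - 5*0 = -5 + 0 = -5)
o(t) = -5/t
o(-27) + 40562 = -5/(-27) + 40562 = -5*(-1/27) + 40562 = 5/27 + 40562 = 1095179/27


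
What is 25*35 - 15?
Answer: 860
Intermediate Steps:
25*35 - 15 = 875 - 15 = 860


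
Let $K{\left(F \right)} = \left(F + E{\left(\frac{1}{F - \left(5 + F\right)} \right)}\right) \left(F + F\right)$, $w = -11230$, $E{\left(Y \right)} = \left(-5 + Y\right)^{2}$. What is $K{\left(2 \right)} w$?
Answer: $- \frac{6522384}{5} \approx -1.3045 \cdot 10^{6}$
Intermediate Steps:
$K{\left(F \right)} = 2 F \left(\frac{676}{25} + F\right)$ ($K{\left(F \right)} = \left(F + \left(-5 + \frac{1}{F - \left(5 + F\right)}\right)^{2}\right) \left(F + F\right) = \left(F + \left(-5 + \frac{1}{-5}\right)^{2}\right) 2 F = \left(F + \left(-5 - \frac{1}{5}\right)^{2}\right) 2 F = \left(F + \left(- \frac{26}{5}\right)^{2}\right) 2 F = \left(F + \frac{676}{25}\right) 2 F = \left(\frac{676}{25} + F\right) 2 F = 2 F \left(\frac{676}{25} + F\right)$)
$K{\left(2 \right)} w = \frac{2}{25} \cdot 2 \left(676 + 25 \cdot 2\right) \left(-11230\right) = \frac{2}{25} \cdot 2 \left(676 + 50\right) \left(-11230\right) = \frac{2}{25} \cdot 2 \cdot 726 \left(-11230\right) = \frac{2904}{25} \left(-11230\right) = - \frac{6522384}{5}$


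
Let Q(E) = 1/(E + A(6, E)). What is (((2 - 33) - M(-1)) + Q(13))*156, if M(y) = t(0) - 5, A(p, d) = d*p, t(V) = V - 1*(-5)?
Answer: -33840/7 ≈ -4834.3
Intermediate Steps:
t(V) = 5 + V (t(V) = V + 5 = 5 + V)
Q(E) = 1/(7*E) (Q(E) = 1/(E + E*6) = 1/(E + 6*E) = 1/(7*E))
M(y) = 0 (M(y) = (5 + 0) - 5 = 5 - 5 = 0)
(((2 - 33) - M(-1)) + Q(13))*156 = (((2 - 33) - 1*0) + (1/7)/13)*156 = ((-31 + 0) + (1/7)*(1/13))*156 = (-31 + 1/91)*156 = -2820/91*156 = -33840/7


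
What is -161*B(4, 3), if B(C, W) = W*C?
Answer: -1932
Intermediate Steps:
B(C, W) = C*W
-161*B(4, 3) = -644*3 = -161*12 = -1932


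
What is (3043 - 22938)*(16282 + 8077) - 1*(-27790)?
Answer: -484594515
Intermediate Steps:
(3043 - 22938)*(16282 + 8077) - 1*(-27790) = -19895*24359 + 27790 = -484622305 + 27790 = -484594515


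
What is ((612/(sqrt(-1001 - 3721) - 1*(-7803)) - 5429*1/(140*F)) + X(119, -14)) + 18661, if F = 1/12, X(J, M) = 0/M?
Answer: 12926272291516/710401195 - 204*I*sqrt(4722)/20297177 ≈ 18196.0 - 0.00069065*I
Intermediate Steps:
X(J, M) = 0
F = 1/12 ≈ 0.083333
((612/(sqrt(-1001 - 3721) - 1*(-7803)) - 5429*1/(140*F)) + X(119, -14)) + 18661 = ((612/(sqrt(-1001 - 3721) - 1*(-7803)) - 5429/(-20*1/12*(-7))) + 0) + 18661 = ((612/(sqrt(-4722) + 7803) - 5429/((-5/3*(-7)))) + 0) + 18661 = ((612/(I*sqrt(4722) + 7803) - 5429/35/3) + 0) + 18661 = ((612/(7803 + I*sqrt(4722)) - 5429*3/35) + 0) + 18661 = ((612/(7803 + I*sqrt(4722)) - 16287/35) + 0) + 18661 = ((-16287/35 + 612/(7803 + I*sqrt(4722))) + 0) + 18661 = (-16287/35 + 612/(7803 + I*sqrt(4722))) + 18661 = 636848/35 + 612/(7803 + I*sqrt(4722))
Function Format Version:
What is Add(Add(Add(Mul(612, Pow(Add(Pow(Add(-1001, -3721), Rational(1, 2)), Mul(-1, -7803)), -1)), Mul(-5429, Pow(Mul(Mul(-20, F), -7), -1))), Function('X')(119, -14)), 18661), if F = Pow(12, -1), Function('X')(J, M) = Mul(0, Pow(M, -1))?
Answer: Add(Rational(12926272291516, 710401195), Mul(Rational(-204, 20297177), I, Pow(4722, Rational(1, 2)))) ≈ Add(18196., Mul(-0.00069065, I))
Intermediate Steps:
Function('X')(J, M) = 0
F = Rational(1, 12) ≈ 0.083333
Add(Add(Add(Mul(612, Pow(Add(Pow(Add(-1001, -3721), Rational(1, 2)), Mul(-1, -7803)), -1)), Mul(-5429, Pow(Mul(Mul(-20, F), -7), -1))), Function('X')(119, -14)), 18661) = Add(Add(Add(Mul(612, Pow(Add(Pow(Add(-1001, -3721), Rational(1, 2)), Mul(-1, -7803)), -1)), Mul(-5429, Pow(Mul(Mul(-20, Rational(1, 12)), -7), -1))), 0), 18661) = Add(Add(Add(Mul(612, Pow(Add(Pow(-4722, Rational(1, 2)), 7803), -1)), Mul(-5429, Pow(Mul(Rational(-5, 3), -7), -1))), 0), 18661) = Add(Add(Add(Mul(612, Pow(Add(Mul(I, Pow(4722, Rational(1, 2))), 7803), -1)), Mul(-5429, Pow(Rational(35, 3), -1))), 0), 18661) = Add(Add(Add(Mul(612, Pow(Add(7803, Mul(I, Pow(4722, Rational(1, 2)))), -1)), Mul(-5429, Rational(3, 35))), 0), 18661) = Add(Add(Add(Mul(612, Pow(Add(7803, Mul(I, Pow(4722, Rational(1, 2)))), -1)), Rational(-16287, 35)), 0), 18661) = Add(Add(Add(Rational(-16287, 35), Mul(612, Pow(Add(7803, Mul(I, Pow(4722, Rational(1, 2)))), -1))), 0), 18661) = Add(Add(Rational(-16287, 35), Mul(612, Pow(Add(7803, Mul(I, Pow(4722, Rational(1, 2)))), -1))), 18661) = Add(Rational(636848, 35), Mul(612, Pow(Add(7803, Mul(I, Pow(4722, Rational(1, 2)))), -1)))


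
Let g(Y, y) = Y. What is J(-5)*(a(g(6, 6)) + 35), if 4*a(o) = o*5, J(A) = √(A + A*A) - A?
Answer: 425/2 + 85*√5 ≈ 402.57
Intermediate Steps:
J(A) = √(A + A²) - A
a(o) = 5*o/4 (a(o) = (o*5)/4 = (5*o)/4 = 5*o/4)
J(-5)*(a(g(6, 6)) + 35) = (√(-5*(1 - 5)) - 1*(-5))*((5/4)*6 + 35) = (√(-5*(-4)) + 5)*(15/2 + 35) = (√20 + 5)*(85/2) = (2*√5 + 5)*(85/2) = (5 + 2*√5)*(85/2) = 425/2 + 85*√5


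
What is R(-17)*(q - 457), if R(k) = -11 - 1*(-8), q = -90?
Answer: 1641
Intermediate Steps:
R(k) = -3 (R(k) = -11 + 8 = -3)
R(-17)*(q - 457) = -3*(-90 - 457) = -3*(-547) = 1641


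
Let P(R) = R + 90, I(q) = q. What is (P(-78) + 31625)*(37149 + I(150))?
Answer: 1180028463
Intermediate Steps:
P(R) = 90 + R
(P(-78) + 31625)*(37149 + I(150)) = ((90 - 78) + 31625)*(37149 + 150) = (12 + 31625)*37299 = 31637*37299 = 1180028463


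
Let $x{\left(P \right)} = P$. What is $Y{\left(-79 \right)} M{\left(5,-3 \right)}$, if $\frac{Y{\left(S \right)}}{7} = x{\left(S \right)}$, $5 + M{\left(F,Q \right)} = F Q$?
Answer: $11060$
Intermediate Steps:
$M{\left(F,Q \right)} = -5 + F Q$
$Y{\left(S \right)} = 7 S$
$Y{\left(-79 \right)} M{\left(5,-3 \right)} = 7 \left(-79\right) \left(-5 + 5 \left(-3\right)\right) = - 553 \left(-5 - 15\right) = \left(-553\right) \left(-20\right) = 11060$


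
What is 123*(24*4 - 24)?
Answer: 8856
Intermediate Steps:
123*(24*4 - 24) = 123*(96 - 24) = 123*72 = 8856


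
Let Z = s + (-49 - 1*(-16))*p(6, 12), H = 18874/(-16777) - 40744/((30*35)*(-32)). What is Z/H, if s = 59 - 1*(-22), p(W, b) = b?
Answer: -22195971000/6174461 ≈ -3594.8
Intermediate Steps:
s = 81 (s = 59 + 22 = 81)
H = 6174461/70463400 (H = 18874*(-1/16777) - 40744/(1050*(-32)) = -18874/16777 - 40744/(-33600) = -18874/16777 - 40744*(-1/33600) = -18874/16777 + 5093/4200 = 6174461/70463400 ≈ 0.087626)
Z = -315 (Z = 81 + (-49 - 1*(-16))*12 = 81 + (-49 + 16)*12 = 81 - 33*12 = 81 - 396 = -315)
Z/H = -315/6174461/70463400 = -315*70463400/6174461 = -22195971000/6174461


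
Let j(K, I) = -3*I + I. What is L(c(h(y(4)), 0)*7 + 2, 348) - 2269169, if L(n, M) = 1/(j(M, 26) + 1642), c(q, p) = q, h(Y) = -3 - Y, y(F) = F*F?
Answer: -3607978709/1590 ≈ -2.2692e+6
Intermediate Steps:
y(F) = F**2
j(K, I) = -2*I
L(n, M) = 1/1590 (L(n, M) = 1/(-2*26 + 1642) = 1/(-52 + 1642) = 1/1590)
L(c(h(y(4)), 0)*7 + 2, 348) - 2269169 = 1/1590 - 2269169 = -3607978709/1590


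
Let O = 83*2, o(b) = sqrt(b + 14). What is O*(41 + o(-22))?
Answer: 6806 + 332*I*sqrt(2) ≈ 6806.0 + 469.52*I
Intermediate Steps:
o(b) = sqrt(14 + b)
O = 166
O*(41 + o(-22)) = 166*(41 + sqrt(14 - 22)) = 166*(41 + sqrt(-8)) = 166*(41 + 2*I*sqrt(2)) = 6806 + 332*I*sqrt(2)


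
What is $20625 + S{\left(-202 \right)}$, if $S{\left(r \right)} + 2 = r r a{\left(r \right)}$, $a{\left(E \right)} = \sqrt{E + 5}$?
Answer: $20623 + 40804 i \sqrt{197} \approx 20623.0 + 5.7271 \cdot 10^{5} i$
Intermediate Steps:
$a{\left(E \right)} = \sqrt{5 + E}$
$S{\left(r \right)} = -2 + r^{2} \sqrt{5 + r}$ ($S{\left(r \right)} = -2 + r r \sqrt{5 + r} = -2 + r^{2} \sqrt{5 + r}$)
$20625 + S{\left(-202 \right)} = 20625 - \left(2 - \left(-202\right)^{2} \sqrt{5 - 202}\right) = 20625 - \left(2 - 40804 \sqrt{-197}\right) = 20625 - \left(2 - 40804 i \sqrt{197}\right) = 20623 + 40804 i \sqrt{197}$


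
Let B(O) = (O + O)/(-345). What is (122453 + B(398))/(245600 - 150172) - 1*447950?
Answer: -14747663301511/32922660 ≈ -4.4795e+5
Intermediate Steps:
B(O) = -2*O/345 (B(O) = (2*O)*(-1/345) = -2*O/345)
(122453 + B(398))/(245600 - 150172) - 1*447950 = (122453 - 2/345*398)/(245600 - 150172) - 1*447950 = (122453 - 796/345)/95428 - 447950 = (42245489/345)*(1/95428) - 447950 = 42245489/32922660 - 447950 = -14747663301511/32922660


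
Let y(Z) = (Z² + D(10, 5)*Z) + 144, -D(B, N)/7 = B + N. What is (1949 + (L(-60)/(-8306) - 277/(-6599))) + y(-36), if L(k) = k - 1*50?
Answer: 196472596669/27405647 ≈ 7169.1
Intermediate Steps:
D(B, N) = -7*B - 7*N (D(B, N) = -7*(B + N) = -7*B - 7*N)
L(k) = -50 + k (L(k) = k - 50 = -50 + k)
y(Z) = 144 + Z² - 105*Z (y(Z) = (Z² + (-7*10 - 7*5)*Z) + 144 = (Z² + (-70 - 35)*Z) + 144 = (Z² - 105*Z) + 144 = 144 + Z² - 105*Z)
(1949 + (L(-60)/(-8306) - 277/(-6599))) + y(-36) = (1949 + ((-50 - 60)/(-8306) - 277/(-6599))) + (144 + (-36)² - 105*(-36)) = (1949 + (-110*(-1/8306) - 277*(-1/6599))) + (144 + 1296 + 3780) = (1949 + (55/4153 + 277/6599)) + 5220 = (1949 + 1513326/27405647) + 5220 = 53415119329/27405647 + 5220 = 196472596669/27405647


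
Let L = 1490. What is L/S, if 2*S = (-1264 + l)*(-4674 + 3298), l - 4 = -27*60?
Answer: 149/198144 ≈ 0.00075198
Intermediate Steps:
l = -1616 (l = 4 - 27*60 = 4 - 1620 = -1616)
S = 1981440 (S = ((-1264 - 1616)*(-4674 + 3298))/2 = (-2880*(-1376))/2 = (½)*3962880 = 1981440)
L/S = 1490/1981440 = 1490*(1/1981440) = 149/198144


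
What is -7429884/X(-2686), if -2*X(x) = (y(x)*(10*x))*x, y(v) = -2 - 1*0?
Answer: -109263/1060970 ≈ -0.10298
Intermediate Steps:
y(v) = -2 (y(v) = -2 + 0 = -2)
X(x) = 10*x**2 (X(x) = -(-20*x)*x/2 = -(-10)*x**2 = 10*x**2)
-7429884/X(-2686) = -7429884/(10*(-2686)**2) = -7429884/(10*7214596) = -7429884/72145960 = -7429884*1/72145960 = -109263/1060970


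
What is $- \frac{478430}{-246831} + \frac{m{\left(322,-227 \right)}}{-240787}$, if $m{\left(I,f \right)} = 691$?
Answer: $\frac{115029164189}{59433695997} \approx 1.9354$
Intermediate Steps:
$- \frac{478430}{-246831} + \frac{m{\left(322,-227 \right)}}{-240787} = - \frac{478430}{-246831} + \frac{691}{-240787} = \left(-478430\right) \left(- \frac{1}{246831}\right) + 691 \left(- \frac{1}{240787}\right) = \frac{478430}{246831} - \frac{691}{240787} = \frac{115029164189}{59433695997}$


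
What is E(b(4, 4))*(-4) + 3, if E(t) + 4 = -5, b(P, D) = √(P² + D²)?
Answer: 39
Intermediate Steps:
b(P, D) = √(D² + P²)
E(t) = -9 (E(t) = -4 - 5 = -9)
E(b(4, 4))*(-4) + 3 = -9*(-4) + 3 = 36 + 3 = 39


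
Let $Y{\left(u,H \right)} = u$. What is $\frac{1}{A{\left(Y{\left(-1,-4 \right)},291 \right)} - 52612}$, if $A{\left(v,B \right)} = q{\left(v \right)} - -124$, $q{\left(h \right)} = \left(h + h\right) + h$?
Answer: $- \frac{1}{52491} \approx -1.9051 \cdot 10^{-5}$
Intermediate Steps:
$q{\left(h \right)} = 3 h$ ($q{\left(h \right)} = 2 h + h = 3 h$)
$A{\left(v,B \right)} = 124 + 3 v$ ($A{\left(v,B \right)} = 3 v - -124 = 3 v + 124 = 124 + 3 v$)
$\frac{1}{A{\left(Y{\left(-1,-4 \right)},291 \right)} - 52612} = \frac{1}{\left(124 + 3 \left(-1\right)\right) - 52612} = \frac{1}{\left(124 - 3\right) - 52612} = \frac{1}{121 - 52612} = \frac{1}{-52491} = - \frac{1}{52491}$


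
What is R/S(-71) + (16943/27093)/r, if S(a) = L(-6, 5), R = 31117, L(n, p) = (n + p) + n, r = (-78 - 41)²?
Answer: -1705495961320/383663973 ≈ -4445.3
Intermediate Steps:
r = 14161 (r = (-119)² = 14161)
L(n, p) = p + 2*n
S(a) = -7 (S(a) = 5 + 2*(-6) = 5 - 12 = -7)
R/S(-71) + (16943/27093)/r = 31117/(-7) + (16943/27093)/14161 = 31117*(-⅐) + (16943*(1/27093))*(1/14161) = -31117/7 + (16943/27093)*(1/14161) = -31117/7 + 16943/383663973 = -1705495961320/383663973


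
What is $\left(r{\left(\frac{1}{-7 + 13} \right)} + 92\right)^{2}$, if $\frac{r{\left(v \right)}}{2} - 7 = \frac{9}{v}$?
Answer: $45796$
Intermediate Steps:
$r{\left(v \right)} = 14 + \frac{18}{v}$ ($r{\left(v \right)} = 14 + 2 \frac{9}{v} = 14 + \frac{18}{v}$)
$\left(r{\left(\frac{1}{-7 + 13} \right)} + 92\right)^{2} = \left(\left(14 + \frac{18}{\frac{1}{-7 + 13}}\right) + 92\right)^{2} = \left(\left(14 + \frac{18}{\frac{1}{6}}\right) + 92\right)^{2} = \left(\left(14 + 18 \frac{1}{\frac{1}{6}}\right) + 92\right)^{2} = \left(\left(14 + 18 \cdot 6\right) + 92\right)^{2} = \left(\left(14 + 108\right) + 92\right)^{2} = \left(122 + 92\right)^{2} = 214^{2} = 45796$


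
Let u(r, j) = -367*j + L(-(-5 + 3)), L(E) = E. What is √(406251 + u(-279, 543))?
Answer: 2*√51743 ≈ 454.94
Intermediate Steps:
u(r, j) = 2 - 367*j (u(r, j) = -367*j - (-5 + 3) = -367*j - 1*(-2) = -367*j + 2 = 2 - 367*j)
√(406251 + u(-279, 543)) = √(406251 + (2 - 367*543)) = √(406251 + (2 - 199281)) = √(406251 - 199279) = √206972 = 2*√51743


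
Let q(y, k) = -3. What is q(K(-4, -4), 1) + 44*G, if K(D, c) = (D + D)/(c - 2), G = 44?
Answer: 1933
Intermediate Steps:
K(D, c) = 2*D/(-2 + c) (K(D, c) = (2*D)/(-2 + c) = 2*D/(-2 + c))
q(K(-4, -4), 1) + 44*G = -3 + 44*44 = -3 + 1936 = 1933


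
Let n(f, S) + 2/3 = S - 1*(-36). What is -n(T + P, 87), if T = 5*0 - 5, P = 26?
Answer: -367/3 ≈ -122.33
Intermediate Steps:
T = -5 (T = 0 - 5 = -5)
n(f, S) = 106/3 + S (n(f, S) = -2/3 + (S - 1*(-36)) = -2/3 + (S + 36) = -2/3 + (36 + S) = 106/3 + S)
-n(T + P, 87) = -(106/3 + 87) = -1*367/3 = -367/3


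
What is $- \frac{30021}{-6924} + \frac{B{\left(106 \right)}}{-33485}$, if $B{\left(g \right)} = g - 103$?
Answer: $\frac{335077471}{77283380} \approx 4.3357$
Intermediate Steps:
$B{\left(g \right)} = -103 + g$ ($B{\left(g \right)} = g - 103 = -103 + g$)
$- \frac{30021}{-6924} + \frac{B{\left(106 \right)}}{-33485} = - \frac{30021}{-6924} + \frac{-103 + 106}{-33485} = \left(-30021\right) \left(- \frac{1}{6924}\right) + 3 \left(- \frac{1}{33485}\right) = \frac{10007}{2308} - \frac{3}{33485} = \frac{335077471}{77283380}$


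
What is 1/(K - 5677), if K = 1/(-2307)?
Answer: -2307/13096840 ≈ -0.00017615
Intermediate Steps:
K = -1/2307 ≈ -0.00043346
1/(K - 5677) = 1/(-1/2307 - 5677) = 1/(-13096840/2307) = -2307/13096840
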